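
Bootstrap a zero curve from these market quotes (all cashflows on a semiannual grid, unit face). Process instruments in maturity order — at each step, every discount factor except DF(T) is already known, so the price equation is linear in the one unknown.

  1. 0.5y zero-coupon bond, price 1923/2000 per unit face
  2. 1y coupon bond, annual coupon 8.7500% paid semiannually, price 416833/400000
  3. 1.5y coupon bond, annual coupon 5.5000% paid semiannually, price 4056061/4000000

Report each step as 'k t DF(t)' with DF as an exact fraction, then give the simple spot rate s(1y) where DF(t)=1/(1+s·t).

step 1 [0.5y] zero: DF = P = 1923/2000 ≈ 0.961500
step 2 [1y] bond c/2=7/160: DF=(416833/400000 − 7/160·(0.961500))/(1+7/160) = 9581/10000 ≈ 0.958100
step 3 [1.5y] bond c/2=11/400: DF=(4056061/4000000 − 11/400·(0.961500+0.958100))/(1+11/400) = 1871/2000 ≈ 0.935500

1 1/2 1923/2000
2 1 9581/10000
3 3/2 1871/2000
s(1y) = (1/(9581/10000) − 1)/(1) = 419/9581 ≈ 4.3732%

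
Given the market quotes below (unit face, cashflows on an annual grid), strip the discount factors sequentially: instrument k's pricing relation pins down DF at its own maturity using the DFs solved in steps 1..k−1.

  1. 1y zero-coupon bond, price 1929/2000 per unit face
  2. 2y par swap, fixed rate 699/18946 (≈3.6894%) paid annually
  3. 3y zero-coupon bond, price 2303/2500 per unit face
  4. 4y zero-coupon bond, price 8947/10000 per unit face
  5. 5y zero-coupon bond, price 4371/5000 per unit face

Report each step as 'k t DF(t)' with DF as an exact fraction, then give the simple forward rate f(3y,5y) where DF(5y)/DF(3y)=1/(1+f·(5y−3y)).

1 1 1929/2000
2 2 9301/10000
3 3 2303/2500
4 4 8947/10000
5 5 4371/5000
f(3y,5y) = ((2303/2500)/(4371/5000) − 1)/(2) = 5/186 ≈ 2.6882%

step 1 [1y] zero: DF = P = 1929/2000 ≈ 0.964500
step 2 [2y] swap r/1=699/18946: DF=(1 − 699/18946·(0.964500))/(1+699/18946) = 9301/10000 ≈ 0.930100
step 3 [3y] zero: DF = P = 2303/2500 ≈ 0.921200
step 4 [4y] zero: DF = P = 8947/10000 ≈ 0.894700
step 5 [5y] zero: DF = P = 4371/5000 ≈ 0.874200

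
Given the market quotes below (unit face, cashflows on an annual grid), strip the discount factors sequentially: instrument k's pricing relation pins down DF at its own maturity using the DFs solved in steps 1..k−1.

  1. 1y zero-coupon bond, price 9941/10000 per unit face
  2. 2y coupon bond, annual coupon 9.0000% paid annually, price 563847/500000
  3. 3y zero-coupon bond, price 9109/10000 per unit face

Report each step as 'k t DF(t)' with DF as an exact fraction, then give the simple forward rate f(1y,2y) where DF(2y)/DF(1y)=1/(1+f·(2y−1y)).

1 1 9941/10000
2 2 381/400
3 3 9109/10000
f(1y,2y) = ((9941/10000)/(381/400) − 1)/(1) = 416/9525 ≈ 4.3675%

step 1 [1y] zero: DF = P = 9941/10000 ≈ 0.994100
step 2 [2y] bond c/1=9/100: DF=(563847/500000 − 9/100·(0.994100))/(1+9/100) = 381/400 ≈ 0.952500
step 3 [3y] zero: DF = P = 9109/10000 ≈ 0.910900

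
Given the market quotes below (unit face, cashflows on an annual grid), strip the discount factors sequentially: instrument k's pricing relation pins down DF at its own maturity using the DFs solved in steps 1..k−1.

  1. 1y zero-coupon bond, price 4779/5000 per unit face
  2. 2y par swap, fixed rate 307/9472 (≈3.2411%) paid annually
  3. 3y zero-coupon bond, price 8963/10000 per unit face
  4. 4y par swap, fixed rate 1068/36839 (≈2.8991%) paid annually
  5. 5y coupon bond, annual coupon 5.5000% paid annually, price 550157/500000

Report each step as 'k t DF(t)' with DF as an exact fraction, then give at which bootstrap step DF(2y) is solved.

1 1 4779/5000
2 2 4693/5000
3 3 8963/10000
4 4 2233/2500
5 5 8509/10000
DF(2y) is solved at step 2

step 1 [1y] zero: DF = P = 4779/5000 ≈ 0.955800
step 2 [2y] swap r/1=307/9472: DF=(1 − 307/9472·(0.955800))/(1+307/9472) = 4693/5000 ≈ 0.938600
step 3 [3y] zero: DF = P = 8963/10000 ≈ 0.896300
step 4 [4y] swap r/1=1068/36839: DF=(1 − 1068/36839·(0.955800+0.938600+0.896300))/(1+1068/36839) = 2233/2500 ≈ 0.893200
step 5 [5y] bond c/1=11/200: DF=(550157/500000 − 11/200·(0.955800+0.938600+0.896300+0.893200))/(1+11/200) = 8509/10000 ≈ 0.850900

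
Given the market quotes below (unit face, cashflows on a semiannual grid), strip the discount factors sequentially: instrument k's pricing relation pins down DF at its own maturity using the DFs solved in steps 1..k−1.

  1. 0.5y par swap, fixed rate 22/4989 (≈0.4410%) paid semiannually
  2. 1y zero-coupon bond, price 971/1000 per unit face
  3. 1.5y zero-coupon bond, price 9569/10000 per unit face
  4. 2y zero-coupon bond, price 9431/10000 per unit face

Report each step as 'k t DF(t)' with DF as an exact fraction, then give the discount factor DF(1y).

1 1/2 4989/5000
2 1 971/1000
3 3/2 9569/10000
4 2 9431/10000
DF(1y) = 971/1000 ≈ 0.971000

step 1 [0.5y] swap r/2=11/4989: DF=(1 − 11/4989·(0))/(1+11/4989) = 4989/5000 ≈ 0.997800
step 2 [1y] zero: DF = P = 971/1000 ≈ 0.971000
step 3 [1.5y] zero: DF = P = 9569/10000 ≈ 0.956900
step 4 [2y] zero: DF = P = 9431/10000 ≈ 0.943100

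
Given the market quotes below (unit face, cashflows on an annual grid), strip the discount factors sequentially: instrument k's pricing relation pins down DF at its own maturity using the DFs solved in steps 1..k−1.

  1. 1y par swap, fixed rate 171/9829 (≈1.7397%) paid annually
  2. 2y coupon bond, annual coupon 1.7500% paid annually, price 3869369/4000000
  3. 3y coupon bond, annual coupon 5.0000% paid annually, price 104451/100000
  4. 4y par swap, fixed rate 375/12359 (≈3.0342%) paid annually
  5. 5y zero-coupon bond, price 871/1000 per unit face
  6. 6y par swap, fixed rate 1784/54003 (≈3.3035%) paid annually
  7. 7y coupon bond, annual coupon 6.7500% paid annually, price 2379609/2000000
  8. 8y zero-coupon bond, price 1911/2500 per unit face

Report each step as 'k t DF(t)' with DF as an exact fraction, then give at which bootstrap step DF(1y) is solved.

step 1 [1y] swap r/1=171/9829: DF=(1 − 171/9829·(0))/(1+171/9829) = 9829/10000 ≈ 0.982900
step 2 [2y] bond c/1=7/400: DF=(3869369/4000000 − 7/400·(0.982900))/(1+7/400) = 4669/5000 ≈ 0.933800
step 3 [3y] bond c/1=1/20: DF=(104451/100000 − 1/20·(0.982900+0.933800))/(1+1/20) = 1807/2000 ≈ 0.903500
step 4 [4y] swap r/1=375/12359: DF=(1 − 375/12359·(0.982900+0.933800+0.903500))/(1+375/12359) = 71/80 ≈ 0.887500
step 5 [5y] zero: DF = P = 871/1000 ≈ 0.871000
step 6 [6y] swap r/1=1784/54003: DF=(1 − 1784/54003·(0.982900+0.933800+0.903500+0.887500+0.871000))/(1+1784/54003) = 1027/1250 ≈ 0.821600
step 7 [7y] bond c/1=27/400: DF=(2379609/2000000 − 27/400·(0.982900+0.933800+0.903500+0.887500+0.871000+0.821600))/(1+27/400) = 7731/10000 ≈ 0.773100
step 8 [8y] zero: DF = P = 1911/2500 ≈ 0.764400

1 1 9829/10000
2 2 4669/5000
3 3 1807/2000
4 4 71/80
5 5 871/1000
6 6 1027/1250
7 7 7731/10000
8 8 1911/2500
DF(1y) is solved at step 1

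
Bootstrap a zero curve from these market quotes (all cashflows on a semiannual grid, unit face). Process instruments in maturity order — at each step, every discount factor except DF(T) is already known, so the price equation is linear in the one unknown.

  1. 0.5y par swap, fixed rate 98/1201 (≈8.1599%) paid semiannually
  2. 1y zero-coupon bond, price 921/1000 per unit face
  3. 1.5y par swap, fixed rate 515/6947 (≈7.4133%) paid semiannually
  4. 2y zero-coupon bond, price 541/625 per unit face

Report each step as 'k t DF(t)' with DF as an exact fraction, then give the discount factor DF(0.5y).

1 1/2 1201/1250
2 1 921/1000
3 3/2 897/1000
4 2 541/625
DF(0.5y) = 1201/1250 ≈ 0.960800

step 1 [0.5y] swap r/2=49/1201: DF=(1 − 49/1201·(0))/(1+49/1201) = 1201/1250 ≈ 0.960800
step 2 [1y] zero: DF = P = 921/1000 ≈ 0.921000
step 3 [1.5y] swap r/2=515/13894: DF=(1 − 515/13894·(0.960800+0.921000))/(1+515/13894) = 897/1000 ≈ 0.897000
step 4 [2y] zero: DF = P = 541/625 ≈ 0.865600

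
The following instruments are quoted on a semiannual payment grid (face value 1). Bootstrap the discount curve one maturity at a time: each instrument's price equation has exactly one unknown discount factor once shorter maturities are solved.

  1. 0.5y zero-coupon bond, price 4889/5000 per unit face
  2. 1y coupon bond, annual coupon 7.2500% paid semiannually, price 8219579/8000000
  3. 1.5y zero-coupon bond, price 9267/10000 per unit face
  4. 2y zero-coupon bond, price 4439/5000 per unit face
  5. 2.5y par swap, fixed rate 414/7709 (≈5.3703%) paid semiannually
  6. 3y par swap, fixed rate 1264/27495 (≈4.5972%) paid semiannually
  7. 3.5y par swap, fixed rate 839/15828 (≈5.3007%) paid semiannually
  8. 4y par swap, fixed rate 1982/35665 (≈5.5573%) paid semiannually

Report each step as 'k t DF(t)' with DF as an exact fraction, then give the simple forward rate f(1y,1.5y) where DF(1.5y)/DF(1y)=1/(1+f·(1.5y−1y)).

1 1/2 4889/5000
2 1 9573/10000
3 3/2 9267/10000
4 2 4439/5000
5 5/2 4379/5000
6 3 546/625
7 7/2 4161/5000
8 4 4009/5000
f(1y,1.5y) = ((9573/10000)/(9267/10000) − 1)/(1/2) = 204/3089 ≈ 6.6041%

step 1 [0.5y] zero: DF = P = 4889/5000 ≈ 0.977800
step 2 [1y] bond c/2=29/800: DF=(8219579/8000000 − 29/800·(0.977800))/(1+29/800) = 9573/10000 ≈ 0.957300
step 3 [1.5y] zero: DF = P = 9267/10000 ≈ 0.926700
step 4 [2y] zero: DF = P = 4439/5000 ≈ 0.887800
step 5 [2.5y] swap r/2=207/7709: DF=(1 − 207/7709·(0.977800+0.957300+0.926700+0.887800))/(1+207/7709) = 4379/5000 ≈ 0.875800
step 6 [3y] swap r/2=632/27495: DF=(1 − 632/27495·(0.977800+0.957300+0.926700+0.887800+0.875800))/(1+632/27495) = 546/625 ≈ 0.873600
step 7 [3.5y] swap r/2=839/31656: DF=(1 − 839/31656·(0.977800+0.957300+0.926700+0.887800+0.875800+0.873600))/(1+839/31656) = 4161/5000 ≈ 0.832200
step 8 [4y] swap r/2=991/35665: DF=(1 − 991/35665·(0.977800+0.957300+0.926700+0.887800+0.875800+0.873600+0.832200))/(1+991/35665) = 4009/5000 ≈ 0.801800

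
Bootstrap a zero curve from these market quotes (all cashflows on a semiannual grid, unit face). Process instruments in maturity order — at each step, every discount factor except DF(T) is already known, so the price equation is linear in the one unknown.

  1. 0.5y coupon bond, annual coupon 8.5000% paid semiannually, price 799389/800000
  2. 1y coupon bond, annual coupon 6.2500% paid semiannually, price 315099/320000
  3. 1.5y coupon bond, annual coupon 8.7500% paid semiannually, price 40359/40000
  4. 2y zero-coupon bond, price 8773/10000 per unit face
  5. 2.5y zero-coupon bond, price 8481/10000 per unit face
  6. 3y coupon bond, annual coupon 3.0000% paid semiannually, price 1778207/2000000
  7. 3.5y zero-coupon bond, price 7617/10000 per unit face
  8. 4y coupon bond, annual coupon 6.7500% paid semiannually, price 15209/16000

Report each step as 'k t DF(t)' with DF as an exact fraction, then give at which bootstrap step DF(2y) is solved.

1 1/2 1917/2000
2 1 4629/5000
3 3/2 8877/10000
4 2 8773/10000
5 5/2 8481/10000
6 3 1619/2000
7 7/2 7617/10000
8 4 3607/5000
DF(2y) is solved at step 4

step 1 [0.5y] bond c/2=17/400: DF=(799389/800000 − 17/400·(0))/(1+17/400) = 1917/2000 ≈ 0.958500
step 2 [1y] bond c/2=1/32: DF=(315099/320000 − 1/32·(0.958500))/(1+1/32) = 4629/5000 ≈ 0.925800
step 3 [1.5y] bond c/2=7/160: DF=(40359/40000 − 7/160·(0.958500+0.925800))/(1+7/160) = 8877/10000 ≈ 0.887700
step 4 [2y] zero: DF = P = 8773/10000 ≈ 0.877300
step 5 [2.5y] zero: DF = P = 8481/10000 ≈ 0.848100
step 6 [3y] bond c/2=3/200: DF=(1778207/2000000 − 3/200·(0.958500+0.925800+0.887700+0.877300+0.848100))/(1+3/200) = 1619/2000 ≈ 0.809500
step 7 [3.5y] zero: DF = P = 7617/10000 ≈ 0.761700
step 8 [4y] bond c/2=27/800: DF=(15209/16000 − 27/800·(0.958500+0.925800+0.887700+0.877300+0.848100+0.809500+0.761700))/(1+27/800) = 3607/5000 ≈ 0.721400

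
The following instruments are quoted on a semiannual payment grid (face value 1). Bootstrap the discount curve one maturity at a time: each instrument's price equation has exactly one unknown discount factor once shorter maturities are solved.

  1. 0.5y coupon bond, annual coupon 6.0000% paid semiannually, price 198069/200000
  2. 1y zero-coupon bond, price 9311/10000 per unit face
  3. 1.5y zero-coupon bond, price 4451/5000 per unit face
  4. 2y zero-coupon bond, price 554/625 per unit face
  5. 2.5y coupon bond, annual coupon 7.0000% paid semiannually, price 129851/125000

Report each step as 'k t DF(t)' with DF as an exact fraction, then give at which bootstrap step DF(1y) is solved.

1 1/2 1923/2000
2 1 9311/10000
3 3/2 4451/5000
4 2 554/625
5 5/2 2199/2500
DF(1y) is solved at step 2

step 1 [0.5y] bond c/2=3/100: DF=(198069/200000 − 3/100·(0))/(1+3/100) = 1923/2000 ≈ 0.961500
step 2 [1y] zero: DF = P = 9311/10000 ≈ 0.931100
step 3 [1.5y] zero: DF = P = 4451/5000 ≈ 0.890200
step 4 [2y] zero: DF = P = 554/625 ≈ 0.886400
step 5 [2.5y] bond c/2=7/200: DF=(129851/125000 − 7/200·(0.961500+0.931100+0.890200+0.886400))/(1+7/200) = 2199/2500 ≈ 0.879600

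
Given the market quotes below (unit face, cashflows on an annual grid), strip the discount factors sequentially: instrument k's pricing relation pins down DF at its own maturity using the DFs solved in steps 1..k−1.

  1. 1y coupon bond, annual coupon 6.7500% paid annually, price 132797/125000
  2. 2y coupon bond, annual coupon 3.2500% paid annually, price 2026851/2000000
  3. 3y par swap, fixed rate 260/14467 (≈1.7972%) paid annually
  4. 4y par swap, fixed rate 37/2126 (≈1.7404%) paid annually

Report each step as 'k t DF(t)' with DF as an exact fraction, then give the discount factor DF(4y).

step 1 [1y] bond c/1=27/400: DF=(132797/125000 − 27/400·(0))/(1+27/400) = 622/625 ≈ 0.995200
step 2 [2y] bond c/1=13/400: DF=(2026851/2000000 − 13/400·(0.995200))/(1+13/400) = 4751/5000 ≈ 0.950200
step 3 [3y] swap r/1=260/14467: DF=(1 − 260/14467·(0.995200+0.950200))/(1+260/14467) = 237/250 ≈ 0.948000
step 4 [4y] swap r/1=37/2126: DF=(1 − 37/2126·(0.995200+0.950200+0.948000))/(1+37/2126) = 4667/5000 ≈ 0.933400

1 1 622/625
2 2 4751/5000
3 3 237/250
4 4 4667/5000
DF(4y) = 4667/5000 ≈ 0.933400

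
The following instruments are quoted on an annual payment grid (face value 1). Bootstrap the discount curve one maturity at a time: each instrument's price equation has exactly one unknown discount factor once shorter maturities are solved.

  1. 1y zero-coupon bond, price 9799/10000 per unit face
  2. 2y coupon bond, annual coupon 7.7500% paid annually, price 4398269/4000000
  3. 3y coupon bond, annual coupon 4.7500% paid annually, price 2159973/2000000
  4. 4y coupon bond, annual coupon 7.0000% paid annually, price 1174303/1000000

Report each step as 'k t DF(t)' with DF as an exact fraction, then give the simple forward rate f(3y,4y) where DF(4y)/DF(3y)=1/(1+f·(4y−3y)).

step 1 [1y] zero: DF = P = 9799/10000 ≈ 0.979900
step 2 [2y] bond c/1=31/400: DF=(4398269/4000000 − 31/400·(0.979900))/(1+31/400) = 19/20 ≈ 0.950000
step 3 [3y] bond c/1=19/400: DF=(2159973/2000000 − 19/400·(0.979900+0.950000))/(1+19/400) = 1887/2000 ≈ 0.943500
step 4 [4y] bond c/1=7/100: DF=(1174303/1000000 − 7/100·(0.979900+0.950000+0.943500))/(1+7/100) = 1819/2000 ≈ 0.909500

1 1 9799/10000
2 2 19/20
3 3 1887/2000
4 4 1819/2000
f(3y,4y) = ((1887/2000)/(1819/2000) − 1)/(1) = 4/107 ≈ 3.7383%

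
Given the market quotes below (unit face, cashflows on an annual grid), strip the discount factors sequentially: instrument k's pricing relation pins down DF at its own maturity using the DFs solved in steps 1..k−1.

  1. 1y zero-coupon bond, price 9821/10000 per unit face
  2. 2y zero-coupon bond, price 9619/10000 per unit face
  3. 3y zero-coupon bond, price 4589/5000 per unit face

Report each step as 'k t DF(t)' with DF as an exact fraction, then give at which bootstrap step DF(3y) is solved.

step 1 [1y] zero: DF = P = 9821/10000 ≈ 0.982100
step 2 [2y] zero: DF = P = 9619/10000 ≈ 0.961900
step 3 [3y] zero: DF = P = 4589/5000 ≈ 0.917800

1 1 9821/10000
2 2 9619/10000
3 3 4589/5000
DF(3y) is solved at step 3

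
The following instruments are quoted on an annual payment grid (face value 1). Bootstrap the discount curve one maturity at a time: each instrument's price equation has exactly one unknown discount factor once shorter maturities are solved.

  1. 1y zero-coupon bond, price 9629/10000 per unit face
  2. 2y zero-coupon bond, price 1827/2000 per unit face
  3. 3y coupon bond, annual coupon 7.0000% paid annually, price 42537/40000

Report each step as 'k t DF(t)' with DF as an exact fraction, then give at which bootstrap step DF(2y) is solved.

1 1 9629/10000
2 2 1827/2000
3 3 8711/10000
DF(2y) is solved at step 2

step 1 [1y] zero: DF = P = 9629/10000 ≈ 0.962900
step 2 [2y] zero: DF = P = 1827/2000 ≈ 0.913500
step 3 [3y] bond c/1=7/100: DF=(42537/40000 − 7/100·(0.962900+0.913500))/(1+7/100) = 8711/10000 ≈ 0.871100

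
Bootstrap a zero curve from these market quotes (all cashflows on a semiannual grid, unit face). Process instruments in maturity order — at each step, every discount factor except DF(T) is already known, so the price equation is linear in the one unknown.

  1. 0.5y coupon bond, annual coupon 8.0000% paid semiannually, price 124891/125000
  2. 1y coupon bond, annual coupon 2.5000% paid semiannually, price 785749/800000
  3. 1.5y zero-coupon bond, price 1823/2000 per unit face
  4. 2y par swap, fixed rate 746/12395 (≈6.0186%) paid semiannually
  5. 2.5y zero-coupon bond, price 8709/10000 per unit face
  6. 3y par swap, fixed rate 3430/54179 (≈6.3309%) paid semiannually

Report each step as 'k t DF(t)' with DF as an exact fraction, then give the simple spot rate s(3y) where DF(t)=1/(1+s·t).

step 1 [0.5y] bond c/2=1/25: DF=(124891/125000 − 1/25·(0))/(1+1/25) = 9607/10000 ≈ 0.960700
step 2 [1y] bond c/2=1/80: DF=(785749/800000 − 1/80·(0.960700))/(1+1/80) = 4791/5000 ≈ 0.958200
step 3 [1.5y] zero: DF = P = 1823/2000 ≈ 0.911500
step 4 [2y] swap r/2=373/12395: DF=(1 − 373/12395·(0.960700+0.958200+0.911500))/(1+373/12395) = 8881/10000 ≈ 0.888100
step 5 [2.5y] zero: DF = P = 8709/10000 ≈ 0.870900
step 6 [3y] swap r/2=1715/54179: DF=(1 − 1715/54179·(0.960700+0.958200+0.911500+0.888100+0.870900))/(1+1715/54179) = 1657/2000 ≈ 0.828500

1 1/2 9607/10000
2 1 4791/5000
3 3/2 1823/2000
4 2 8881/10000
5 5/2 8709/10000
6 3 1657/2000
s(3y) = (1/(1657/2000) − 1)/(3) = 343/4971 ≈ 6.9000%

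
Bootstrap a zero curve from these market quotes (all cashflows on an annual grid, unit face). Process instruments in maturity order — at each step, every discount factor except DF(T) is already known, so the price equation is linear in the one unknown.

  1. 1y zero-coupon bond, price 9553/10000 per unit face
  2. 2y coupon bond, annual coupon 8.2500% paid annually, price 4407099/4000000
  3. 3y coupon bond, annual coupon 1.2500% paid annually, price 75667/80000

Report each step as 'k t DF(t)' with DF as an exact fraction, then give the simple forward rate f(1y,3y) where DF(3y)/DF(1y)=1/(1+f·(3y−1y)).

step 1 [1y] zero: DF = P = 9553/10000 ≈ 0.955300
step 2 [2y] bond c/1=33/400: DF=(4407099/4000000 − 33/400·(0.955300))/(1+33/400) = 189/200 ≈ 0.945000
step 3 [3y] bond c/1=1/80: DF=(75667/80000 − 1/80·(0.955300+0.945000))/(1+1/80) = 9107/10000 ≈ 0.910700

1 1 9553/10000
2 2 189/200
3 3 9107/10000
f(1y,3y) = ((9553/10000)/(9107/10000) − 1)/(2) = 223/9107 ≈ 2.4487%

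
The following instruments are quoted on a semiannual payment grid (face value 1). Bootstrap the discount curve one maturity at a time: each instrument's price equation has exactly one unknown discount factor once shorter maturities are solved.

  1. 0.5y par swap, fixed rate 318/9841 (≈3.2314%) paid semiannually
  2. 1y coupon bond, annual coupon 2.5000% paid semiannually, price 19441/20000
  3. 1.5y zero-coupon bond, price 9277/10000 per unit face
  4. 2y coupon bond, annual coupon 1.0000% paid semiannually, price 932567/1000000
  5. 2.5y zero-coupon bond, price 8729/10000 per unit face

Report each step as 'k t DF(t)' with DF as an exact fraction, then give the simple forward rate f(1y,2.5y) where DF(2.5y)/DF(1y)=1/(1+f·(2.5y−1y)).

step 1 [0.5y] swap r/2=159/9841: DF=(1 − 159/9841·(0))/(1+159/9841) = 9841/10000 ≈ 0.984100
step 2 [1y] bond c/2=1/80: DF=(19441/20000 − 1/80·(0.984100))/(1+1/80) = 9479/10000 ≈ 0.947900
step 3 [1.5y] zero: DF = P = 9277/10000 ≈ 0.927700
step 4 [2y] bond c/2=1/200: DF=(932567/1000000 − 1/200·(0.984100+0.947900+0.927700))/(1+1/200) = 9137/10000 ≈ 0.913700
step 5 [2.5y] zero: DF = P = 8729/10000 ≈ 0.872900

1 1/2 9841/10000
2 1 9479/10000
3 3/2 9277/10000
4 2 9137/10000
5 5/2 8729/10000
f(1y,2.5y) = ((9479/10000)/(8729/10000) − 1)/(3/2) = 500/8729 ≈ 5.7280%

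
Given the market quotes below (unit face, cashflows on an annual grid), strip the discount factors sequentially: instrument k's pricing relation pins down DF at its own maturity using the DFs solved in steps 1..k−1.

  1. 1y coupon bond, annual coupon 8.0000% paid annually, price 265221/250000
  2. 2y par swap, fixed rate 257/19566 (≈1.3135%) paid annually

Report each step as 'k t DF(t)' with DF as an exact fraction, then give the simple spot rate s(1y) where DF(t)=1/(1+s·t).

step 1 [1y] bond c/1=2/25: DF=(265221/250000 − 2/25·(0))/(1+2/25) = 9823/10000 ≈ 0.982300
step 2 [2y] swap r/1=257/19566: DF=(1 − 257/19566·(0.982300))/(1+257/19566) = 9743/10000 ≈ 0.974300

1 1 9823/10000
2 2 9743/10000
s(1y) = (1/(9823/10000) − 1)/(1) = 177/9823 ≈ 1.8019%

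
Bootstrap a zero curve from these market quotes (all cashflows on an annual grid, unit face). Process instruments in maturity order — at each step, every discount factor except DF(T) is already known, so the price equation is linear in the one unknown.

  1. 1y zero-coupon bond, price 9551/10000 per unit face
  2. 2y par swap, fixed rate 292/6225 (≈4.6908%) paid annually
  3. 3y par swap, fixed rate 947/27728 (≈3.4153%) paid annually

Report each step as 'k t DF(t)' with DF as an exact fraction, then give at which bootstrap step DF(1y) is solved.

step 1 [1y] zero: DF = P = 9551/10000 ≈ 0.955100
step 2 [2y] swap r/1=292/6225: DF=(1 − 292/6225·(0.955100))/(1+292/6225) = 2281/2500 ≈ 0.912400
step 3 [3y] swap r/1=947/27728: DF=(1 − 947/27728·(0.955100+0.912400))/(1+947/27728) = 9053/10000 ≈ 0.905300

1 1 9551/10000
2 2 2281/2500
3 3 9053/10000
DF(1y) is solved at step 1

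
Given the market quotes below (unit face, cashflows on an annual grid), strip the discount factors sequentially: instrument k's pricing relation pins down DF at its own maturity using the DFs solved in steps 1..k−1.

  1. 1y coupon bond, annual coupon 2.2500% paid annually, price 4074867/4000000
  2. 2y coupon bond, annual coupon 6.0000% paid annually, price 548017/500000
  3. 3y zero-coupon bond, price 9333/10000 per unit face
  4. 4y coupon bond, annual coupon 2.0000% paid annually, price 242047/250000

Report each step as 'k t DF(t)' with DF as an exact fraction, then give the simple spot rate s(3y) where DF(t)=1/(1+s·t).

1 1 9963/10000
2 2 611/625
3 3 9333/10000
4 4 4461/5000
s(3y) = (1/(9333/10000) − 1)/(3) = 667/27999 ≈ 2.3822%

step 1 [1y] bond c/1=9/400: DF=(4074867/4000000 − 9/400·(0))/(1+9/400) = 9963/10000 ≈ 0.996300
step 2 [2y] bond c/1=3/50: DF=(548017/500000 − 3/50·(0.996300))/(1+3/50) = 611/625 ≈ 0.977600
step 3 [3y] zero: DF = P = 9333/10000 ≈ 0.933300
step 4 [4y] bond c/1=1/50: DF=(242047/250000 − 1/50·(0.996300+0.977600+0.933300))/(1+1/50) = 4461/5000 ≈ 0.892200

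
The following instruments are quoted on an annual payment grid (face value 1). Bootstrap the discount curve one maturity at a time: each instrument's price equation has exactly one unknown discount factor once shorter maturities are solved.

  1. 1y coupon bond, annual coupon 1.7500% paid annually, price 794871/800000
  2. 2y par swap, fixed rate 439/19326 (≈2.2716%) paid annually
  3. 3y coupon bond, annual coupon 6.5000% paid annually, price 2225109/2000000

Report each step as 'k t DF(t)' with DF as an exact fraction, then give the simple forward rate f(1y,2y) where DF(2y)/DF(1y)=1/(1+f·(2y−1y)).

step 1 [1y] bond c/1=7/400: DF=(794871/800000 − 7/400·(0))/(1+7/400) = 1953/2000 ≈ 0.976500
step 2 [2y] swap r/1=439/19326: DF=(1 − 439/19326·(0.976500))/(1+439/19326) = 9561/10000 ≈ 0.956100
step 3 [3y] bond c/1=13/200: DF=(2225109/2000000 − 13/200·(0.976500+0.956100))/(1+13/200) = 9267/10000 ≈ 0.926700

1 1 1953/2000
2 2 9561/10000
3 3 9267/10000
f(1y,2y) = ((1953/2000)/(9561/10000) − 1)/(1) = 68/3187 ≈ 2.1337%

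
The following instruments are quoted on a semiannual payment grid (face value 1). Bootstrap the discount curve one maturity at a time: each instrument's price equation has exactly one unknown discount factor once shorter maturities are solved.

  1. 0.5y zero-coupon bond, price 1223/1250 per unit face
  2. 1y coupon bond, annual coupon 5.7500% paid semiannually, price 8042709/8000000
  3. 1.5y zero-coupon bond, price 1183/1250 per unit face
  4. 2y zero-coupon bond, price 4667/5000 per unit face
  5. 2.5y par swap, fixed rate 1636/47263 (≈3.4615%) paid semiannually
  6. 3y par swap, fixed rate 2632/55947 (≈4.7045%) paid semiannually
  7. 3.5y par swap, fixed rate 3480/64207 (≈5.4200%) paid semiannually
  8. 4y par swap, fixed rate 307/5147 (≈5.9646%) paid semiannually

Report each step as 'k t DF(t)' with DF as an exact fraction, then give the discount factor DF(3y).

1 1/2 1223/1250
2 1 9499/10000
3 3/2 1183/1250
4 2 4667/5000
5 5/2 4591/5000
6 3 2171/2500
7 7/2 413/500
8 4 7851/10000
DF(3y) = 2171/2500 ≈ 0.868400

step 1 [0.5y] zero: DF = P = 1223/1250 ≈ 0.978400
step 2 [1y] bond c/2=23/800: DF=(8042709/8000000 − 23/800·(0.978400))/(1+23/800) = 9499/10000 ≈ 0.949900
step 3 [1.5y] zero: DF = P = 1183/1250 ≈ 0.946400
step 4 [2y] zero: DF = P = 4667/5000 ≈ 0.933400
step 5 [2.5y] swap r/2=818/47263: DF=(1 − 818/47263·(0.978400+0.949900+0.946400+0.933400))/(1+818/47263) = 4591/5000 ≈ 0.918200
step 6 [3y] swap r/2=1316/55947: DF=(1 − 1316/55947·(0.978400+0.949900+0.946400+0.933400+0.918200))/(1+1316/55947) = 2171/2500 ≈ 0.868400
step 7 [3.5y] swap r/2=1740/64207: DF=(1 − 1740/64207·(0.978400+0.949900+0.946400+0.933400+0.918200+0.868400))/(1+1740/64207) = 413/500 ≈ 0.826000
step 8 [4y] swap r/2=307/10294: DF=(1 − 307/10294·(0.978400+0.949900+0.946400+0.933400+0.918200+0.868400+0.826000))/(1+307/10294) = 7851/10000 ≈ 0.785100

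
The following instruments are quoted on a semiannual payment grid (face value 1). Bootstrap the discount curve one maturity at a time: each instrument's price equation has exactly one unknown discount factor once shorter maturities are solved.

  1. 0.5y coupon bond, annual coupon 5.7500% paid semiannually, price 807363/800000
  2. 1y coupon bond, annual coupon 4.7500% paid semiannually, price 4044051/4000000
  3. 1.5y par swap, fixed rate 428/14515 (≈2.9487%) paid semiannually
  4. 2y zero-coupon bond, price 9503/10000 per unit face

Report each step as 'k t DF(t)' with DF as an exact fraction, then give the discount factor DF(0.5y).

step 1 [0.5y] bond c/2=23/800: DF=(807363/800000 − 23/800·(0))/(1+23/800) = 981/1000 ≈ 0.981000
step 2 [1y] bond c/2=19/800: DF=(4044051/4000000 − 19/800·(0.981000))/(1+19/800) = 603/625 ≈ 0.964800
step 3 [1.5y] swap r/2=214/14515: DF=(1 − 214/14515·(0.981000+0.964800))/(1+214/14515) = 2393/2500 ≈ 0.957200
step 4 [2y] zero: DF = P = 9503/10000 ≈ 0.950300

1 1/2 981/1000
2 1 603/625
3 3/2 2393/2500
4 2 9503/10000
DF(0.5y) = 981/1000 ≈ 0.981000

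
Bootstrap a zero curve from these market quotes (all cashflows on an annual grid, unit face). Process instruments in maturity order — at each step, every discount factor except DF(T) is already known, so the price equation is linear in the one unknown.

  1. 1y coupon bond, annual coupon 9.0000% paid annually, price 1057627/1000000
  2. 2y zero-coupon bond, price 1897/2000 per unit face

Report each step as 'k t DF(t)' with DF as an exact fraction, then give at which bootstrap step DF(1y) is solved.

1 1 9703/10000
2 2 1897/2000
DF(1y) is solved at step 1

step 1 [1y] bond c/1=9/100: DF=(1057627/1000000 − 9/100·(0))/(1+9/100) = 9703/10000 ≈ 0.970300
step 2 [2y] zero: DF = P = 1897/2000 ≈ 0.948500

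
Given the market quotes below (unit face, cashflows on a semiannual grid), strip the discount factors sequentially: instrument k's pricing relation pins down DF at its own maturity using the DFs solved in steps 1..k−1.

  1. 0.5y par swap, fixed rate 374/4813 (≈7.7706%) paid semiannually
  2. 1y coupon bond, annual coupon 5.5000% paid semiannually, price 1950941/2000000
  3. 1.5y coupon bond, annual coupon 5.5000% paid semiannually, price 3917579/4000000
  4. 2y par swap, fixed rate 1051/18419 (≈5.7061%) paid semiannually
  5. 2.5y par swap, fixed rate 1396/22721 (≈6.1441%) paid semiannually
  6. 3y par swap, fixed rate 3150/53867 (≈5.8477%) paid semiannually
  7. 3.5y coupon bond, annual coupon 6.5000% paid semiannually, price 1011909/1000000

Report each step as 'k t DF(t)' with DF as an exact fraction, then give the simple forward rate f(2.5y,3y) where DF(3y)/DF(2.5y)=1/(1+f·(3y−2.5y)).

step 1 [0.5y] swap r/2=187/4813: DF=(1 − 187/4813·(0))/(1+187/4813) = 4813/5000 ≈ 0.962600
step 2 [1y] bond c/2=11/400: DF=(1950941/2000000 − 11/400·(0.962600))/(1+11/400) = 2309/2500 ≈ 0.923600
step 3 [1.5y] bond c/2=11/400: DF=(3917579/4000000 − 11/400·(0.962600+0.923600))/(1+11/400) = 9027/10000 ≈ 0.902700
step 4 [2y] swap r/2=1051/36838: DF=(1 − 1051/36838·(0.962600+0.923600+0.902700))/(1+1051/36838) = 8949/10000 ≈ 0.894900
step 5 [2.5y] swap r/2=698/22721: DF=(1 − 698/22721·(0.962600+0.923600+0.902700+0.894900))/(1+698/22721) = 2151/2500 ≈ 0.860400
step 6 [3y] swap r/2=1575/53867: DF=(1 − 1575/53867·(0.962600+0.923600+0.902700+0.894900+0.860400))/(1+1575/53867) = 337/400 ≈ 0.842500
step 7 [3.5y] bond c/2=13/400: DF=(1011909/1000000 − 13/400·(0.962600+0.923600+0.902700+0.894900+0.860400+0.842500))/(1+13/400) = 1621/2000 ≈ 0.810500

1 1/2 4813/5000
2 1 2309/2500
3 3/2 9027/10000
4 2 8949/10000
5 5/2 2151/2500
6 3 337/400
7 7/2 1621/2000
f(2.5y,3y) = ((2151/2500)/(337/400) − 1)/(1/2) = 358/8425 ≈ 4.2493%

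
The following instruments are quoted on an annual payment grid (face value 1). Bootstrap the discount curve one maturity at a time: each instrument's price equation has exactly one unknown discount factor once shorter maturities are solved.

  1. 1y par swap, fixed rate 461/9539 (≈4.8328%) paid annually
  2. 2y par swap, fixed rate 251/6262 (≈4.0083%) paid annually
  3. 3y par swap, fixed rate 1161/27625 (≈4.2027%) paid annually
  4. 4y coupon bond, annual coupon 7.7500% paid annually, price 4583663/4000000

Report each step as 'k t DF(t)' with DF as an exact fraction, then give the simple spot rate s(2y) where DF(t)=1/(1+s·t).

1 1 9539/10000
2 2 9247/10000
3 3 8839/10000
4 4 1081/1250
s(2y) = (1/(9247/10000) − 1)/(2) = 753/18494 ≈ 4.0716%

step 1 [1y] swap r/1=461/9539: DF=(1 − 461/9539·(0))/(1+461/9539) = 9539/10000 ≈ 0.953900
step 2 [2y] swap r/1=251/6262: DF=(1 − 251/6262·(0.953900))/(1+251/6262) = 9247/10000 ≈ 0.924700
step 3 [3y] swap r/1=1161/27625: DF=(1 − 1161/27625·(0.953900+0.924700))/(1+1161/27625) = 8839/10000 ≈ 0.883900
step 4 [4y] bond c/1=31/400: DF=(4583663/4000000 − 31/400·(0.953900+0.924700+0.883900))/(1+31/400) = 1081/1250 ≈ 0.864800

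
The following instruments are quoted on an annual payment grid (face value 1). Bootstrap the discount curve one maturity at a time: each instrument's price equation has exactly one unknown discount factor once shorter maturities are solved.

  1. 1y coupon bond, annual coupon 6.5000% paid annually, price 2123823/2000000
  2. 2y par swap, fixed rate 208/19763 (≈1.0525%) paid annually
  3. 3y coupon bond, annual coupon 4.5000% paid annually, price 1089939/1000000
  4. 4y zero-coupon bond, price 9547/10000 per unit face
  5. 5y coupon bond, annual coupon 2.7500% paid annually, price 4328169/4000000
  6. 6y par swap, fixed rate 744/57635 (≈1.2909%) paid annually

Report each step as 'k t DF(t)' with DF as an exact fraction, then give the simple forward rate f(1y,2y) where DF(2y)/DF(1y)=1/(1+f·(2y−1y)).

step 1 [1y] bond c/1=13/200: DF=(2123823/2000000 − 13/200·(0))/(1+13/200) = 9971/10000 ≈ 0.997100
step 2 [2y] swap r/1=208/19763: DF=(1 − 208/19763·(0.997100))/(1+208/19763) = 612/625 ≈ 0.979200
step 3 [3y] bond c/1=9/200: DF=(1089939/1000000 − 9/200·(0.997100+0.979200))/(1+9/200) = 9579/10000 ≈ 0.957900
step 4 [4y] zero: DF = P = 9547/10000 ≈ 0.954700
step 5 [5y] bond c/1=11/400: DF=(4328169/4000000 − 11/400·(0.997100+0.979200+0.957900+0.954700))/(1+11/400) = 949/1000 ≈ 0.949000
step 6 [6y] swap r/1=744/57635: DF=(1 − 744/57635·(0.997100+0.979200+0.957900+0.954700+0.949000))/(1+744/57635) = 1157/1250 ≈ 0.925600

1 1 9971/10000
2 2 612/625
3 3 9579/10000
4 4 9547/10000
5 5 949/1000
6 6 1157/1250
f(1y,2y) = ((9971/10000)/(612/625) − 1)/(1) = 179/9792 ≈ 1.8280%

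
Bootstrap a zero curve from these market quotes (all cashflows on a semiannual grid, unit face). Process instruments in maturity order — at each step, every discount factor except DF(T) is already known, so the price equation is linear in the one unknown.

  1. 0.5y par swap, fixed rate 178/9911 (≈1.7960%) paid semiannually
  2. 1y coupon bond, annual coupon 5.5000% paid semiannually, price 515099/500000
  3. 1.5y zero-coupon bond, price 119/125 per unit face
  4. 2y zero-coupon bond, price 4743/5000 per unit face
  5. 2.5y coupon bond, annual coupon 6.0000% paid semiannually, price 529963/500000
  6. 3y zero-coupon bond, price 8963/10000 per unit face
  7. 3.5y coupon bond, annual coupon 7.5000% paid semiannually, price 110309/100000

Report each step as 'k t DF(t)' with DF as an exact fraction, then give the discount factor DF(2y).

step 1 [0.5y] swap r/2=89/9911: DF=(1 − 89/9911·(0))/(1+89/9911) = 9911/10000 ≈ 0.991100
step 2 [1y] bond c/2=11/400: DF=(515099/500000 − 11/400·(0.991100))/(1+11/400) = 9761/10000 ≈ 0.976100
step 3 [1.5y] zero: DF = P = 119/125 ≈ 0.952000
step 4 [2y] zero: DF = P = 4743/5000 ≈ 0.948600
step 5 [2.5y] bond c/2=3/100: DF=(529963/500000 − 3/100·(0.991100+0.976100+0.952000+0.948600))/(1+3/100) = 2291/2500 ≈ 0.916400
step 6 [3y] zero: DF = P = 8963/10000 ≈ 0.896300
step 7 [3.5y] bond c/2=3/80: DF=(110309/100000 − 3/80·(0.991100+0.976100+0.952000+0.948600+0.916400+0.896300))/(1+3/80) = 8579/10000 ≈ 0.857900

1 1/2 9911/10000
2 1 9761/10000
3 3/2 119/125
4 2 4743/5000
5 5/2 2291/2500
6 3 8963/10000
7 7/2 8579/10000
DF(2y) = 4743/5000 ≈ 0.948600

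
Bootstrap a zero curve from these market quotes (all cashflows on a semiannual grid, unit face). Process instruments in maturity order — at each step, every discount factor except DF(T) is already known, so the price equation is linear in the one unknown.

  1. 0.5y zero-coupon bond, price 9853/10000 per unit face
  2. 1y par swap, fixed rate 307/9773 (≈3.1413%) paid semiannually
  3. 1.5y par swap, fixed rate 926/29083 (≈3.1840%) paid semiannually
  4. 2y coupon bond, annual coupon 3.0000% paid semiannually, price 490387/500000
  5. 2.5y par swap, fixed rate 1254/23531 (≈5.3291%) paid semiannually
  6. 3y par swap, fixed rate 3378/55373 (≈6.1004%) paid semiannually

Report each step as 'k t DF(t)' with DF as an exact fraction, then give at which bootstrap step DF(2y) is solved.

1 1/2 9853/10000
2 1 9693/10000
3 3/2 9537/10000
4 2 9233/10000
5 5/2 4373/5000
6 3 8311/10000
DF(2y) is solved at step 4

step 1 [0.5y] zero: DF = P = 9853/10000 ≈ 0.985300
step 2 [1y] swap r/2=307/19546: DF=(1 − 307/19546·(0.985300))/(1+307/19546) = 9693/10000 ≈ 0.969300
step 3 [1.5y] swap r/2=463/29083: DF=(1 − 463/29083·(0.985300+0.969300))/(1+463/29083) = 9537/10000 ≈ 0.953700
step 4 [2y] bond c/2=3/200: DF=(490387/500000 − 3/200·(0.985300+0.969300+0.953700))/(1+3/200) = 9233/10000 ≈ 0.923300
step 5 [2.5y] swap r/2=627/23531: DF=(1 − 627/23531·(0.985300+0.969300+0.953700+0.923300))/(1+627/23531) = 4373/5000 ≈ 0.874600
step 6 [3y] swap r/2=1689/55373: DF=(1 − 1689/55373·(0.985300+0.969300+0.953700+0.923300+0.874600))/(1+1689/55373) = 8311/10000 ≈ 0.831100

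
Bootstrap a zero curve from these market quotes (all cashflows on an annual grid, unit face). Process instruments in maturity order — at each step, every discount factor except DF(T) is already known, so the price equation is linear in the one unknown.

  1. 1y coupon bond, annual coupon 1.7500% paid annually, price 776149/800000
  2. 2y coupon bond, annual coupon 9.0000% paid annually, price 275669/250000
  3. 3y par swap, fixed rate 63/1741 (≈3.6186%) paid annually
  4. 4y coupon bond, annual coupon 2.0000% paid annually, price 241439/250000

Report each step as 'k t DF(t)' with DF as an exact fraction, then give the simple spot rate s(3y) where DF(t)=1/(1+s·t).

step 1 [1y] bond c/1=7/400: DF=(776149/800000 − 7/400·(0))/(1+7/400) = 1907/2000 ≈ 0.953500
step 2 [2y] bond c/1=9/100: DF=(275669/250000 − 9/100·(0.953500))/(1+9/100) = 9329/10000 ≈ 0.932900
step 3 [3y] swap r/1=63/1741: DF=(1 − 63/1741·(0.953500+0.932900))/(1+63/1741) = 562/625 ≈ 0.899200
step 4 [4y] bond c/1=1/50: DF=(241439/250000 − 1/50·(0.953500+0.932900+0.899200))/(1+1/50) = 4461/5000 ≈ 0.892200

1 1 1907/2000
2 2 9329/10000
3 3 562/625
4 4 4461/5000
s(3y) = (1/(562/625) − 1)/(3) = 21/562 ≈ 3.7367%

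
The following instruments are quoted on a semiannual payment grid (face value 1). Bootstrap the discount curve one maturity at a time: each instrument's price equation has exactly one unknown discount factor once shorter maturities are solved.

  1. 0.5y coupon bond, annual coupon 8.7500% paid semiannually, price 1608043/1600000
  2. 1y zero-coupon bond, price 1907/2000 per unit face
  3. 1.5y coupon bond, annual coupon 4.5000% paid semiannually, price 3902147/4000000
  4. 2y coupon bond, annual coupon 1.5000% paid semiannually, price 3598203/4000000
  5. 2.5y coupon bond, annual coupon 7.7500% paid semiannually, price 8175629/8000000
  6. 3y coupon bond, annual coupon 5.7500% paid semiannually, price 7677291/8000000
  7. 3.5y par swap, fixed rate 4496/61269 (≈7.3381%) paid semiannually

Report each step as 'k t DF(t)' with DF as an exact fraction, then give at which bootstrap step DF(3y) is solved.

1 1/2 9629/10000
2 1 1907/2000
3 3/2 9119/10000
4 2 4359/5000
5 5/2 4229/5000
6 3 4029/5000
7 7/2 969/1250
DF(3y) is solved at step 6

step 1 [0.5y] bond c/2=7/160: DF=(1608043/1600000 − 7/160·(0))/(1+7/160) = 9629/10000 ≈ 0.962900
step 2 [1y] zero: DF = P = 1907/2000 ≈ 0.953500
step 3 [1.5y] bond c/2=9/400: DF=(3902147/4000000 − 9/400·(0.962900+0.953500))/(1+9/400) = 9119/10000 ≈ 0.911900
step 4 [2y] bond c/2=3/400: DF=(3598203/4000000 − 3/400·(0.962900+0.953500+0.911900))/(1+3/400) = 4359/5000 ≈ 0.871800
step 5 [2.5y] bond c/2=31/800: DF=(8175629/8000000 − 31/800·(0.962900+0.953500+0.911900+0.871800))/(1+31/800) = 4229/5000 ≈ 0.845800
step 6 [3y] bond c/2=23/800: DF=(7677291/8000000 − 23/800·(0.962900+0.953500+0.911900+0.871800+0.845800))/(1+23/800) = 4029/5000 ≈ 0.805800
step 7 [3.5y] swap r/2=2248/61269: DF=(1 − 2248/61269·(0.962900+0.953500+0.911900+0.871800+0.845800+0.805800))/(1+2248/61269) = 969/1250 ≈ 0.775200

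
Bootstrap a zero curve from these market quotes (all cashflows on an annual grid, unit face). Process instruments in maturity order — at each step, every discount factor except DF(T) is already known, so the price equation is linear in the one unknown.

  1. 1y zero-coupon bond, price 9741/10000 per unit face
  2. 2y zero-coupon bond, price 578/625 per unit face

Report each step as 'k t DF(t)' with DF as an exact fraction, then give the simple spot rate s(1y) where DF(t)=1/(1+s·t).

1 1 9741/10000
2 2 578/625
s(1y) = (1/(9741/10000) − 1)/(1) = 259/9741 ≈ 2.6589%

step 1 [1y] zero: DF = P = 9741/10000 ≈ 0.974100
step 2 [2y] zero: DF = P = 578/625 ≈ 0.924800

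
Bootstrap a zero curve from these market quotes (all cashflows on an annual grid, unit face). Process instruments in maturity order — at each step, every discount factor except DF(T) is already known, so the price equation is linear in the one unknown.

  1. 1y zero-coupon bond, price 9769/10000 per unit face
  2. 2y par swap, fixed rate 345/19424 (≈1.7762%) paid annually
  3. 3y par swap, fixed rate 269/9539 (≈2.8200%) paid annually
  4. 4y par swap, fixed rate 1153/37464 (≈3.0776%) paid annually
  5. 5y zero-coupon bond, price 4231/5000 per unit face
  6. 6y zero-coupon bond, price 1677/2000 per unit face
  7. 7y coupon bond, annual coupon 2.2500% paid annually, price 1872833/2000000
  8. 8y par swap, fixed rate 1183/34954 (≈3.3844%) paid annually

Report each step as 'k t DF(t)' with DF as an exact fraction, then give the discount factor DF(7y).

step 1 [1y] zero: DF = P = 9769/10000 ≈ 0.976900
step 2 [2y] swap r/1=345/19424: DF=(1 − 345/19424·(0.976900))/(1+345/19424) = 1931/2000 ≈ 0.965500
step 3 [3y] swap r/1=269/9539: DF=(1 − 269/9539·(0.976900+0.965500))/(1+269/9539) = 9193/10000 ≈ 0.919300
step 4 [4y] swap r/1=1153/37464: DF=(1 − 1153/37464·(0.976900+0.965500+0.919300))/(1+1153/37464) = 8847/10000 ≈ 0.884700
step 5 [5y] zero: DF = P = 4231/5000 ≈ 0.846200
step 6 [6y] zero: DF = P = 1677/2000 ≈ 0.838500
step 7 [7y] bond c/1=9/400: DF=(1872833/2000000 − 9/400·(0.976900+0.965500+0.919300+0.884700+0.846200+0.838500))/(1+9/400) = 7963/10000 ≈ 0.796300
step 8 [8y] swap r/1=1183/34954: DF=(1 − 1183/34954·(0.976900+0.965500+0.919300+0.884700+0.846200+0.838500+0.796300))/(1+1183/34954) = 3817/5000 ≈ 0.763400

1 1 9769/10000
2 2 1931/2000
3 3 9193/10000
4 4 8847/10000
5 5 4231/5000
6 6 1677/2000
7 7 7963/10000
8 8 3817/5000
DF(7y) = 7963/10000 ≈ 0.796300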